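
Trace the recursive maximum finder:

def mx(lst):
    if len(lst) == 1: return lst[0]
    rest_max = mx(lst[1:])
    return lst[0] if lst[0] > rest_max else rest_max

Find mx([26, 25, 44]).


mx([26, 25, 44]): compare 26 with mx([25, 44])
mx([25, 44]): compare 25 with mx([44])
mx([44]) = 44  (base case)
Compare 25 with 44 -> 44
Compare 26 with 44 -> 44

44


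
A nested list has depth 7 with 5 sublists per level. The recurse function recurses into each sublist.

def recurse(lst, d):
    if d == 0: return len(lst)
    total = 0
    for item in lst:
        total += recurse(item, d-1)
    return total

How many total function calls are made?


At depth 0 (root): 1 call
At depth 1: each of 1 parents calls recurse on 5 children = 5 calls
At depth 2: each of 5 parents calls recurse on 5 children = 25 calls
At depth 3: each of 25 parents calls recurse on 5 children = 125 calls
At depth 4: each of 125 parents calls recurse on 5 children = 625 calls
At depth 5: each of 625 parents calls recurse on 5 children = 3125 calls
At depth 6: each of 3125 parents calls recurse on 5 children = 15625 calls
At depth 7: each of 15625 parents calls recurse on 5 children = 78125 calls
Total: 1 + 5 + 25 + 125 + 625 + 3125 + 15625 + 78125 = 97656

97656


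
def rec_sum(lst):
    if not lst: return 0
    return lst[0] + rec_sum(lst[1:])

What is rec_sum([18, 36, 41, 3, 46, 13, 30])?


rec_sum([18, 36, 41, 3, 46, 13, 30]) = 18 + rec_sum([36, 41, 3, 46, 13, 30])
rec_sum([36, 41, 3, 46, 13, 30]) = 36 + rec_sum([41, 3, 46, 13, 30])
rec_sum([41, 3, 46, 13, 30]) = 41 + rec_sum([3, 46, 13, 30])
rec_sum([3, 46, 13, 30]) = 3 + rec_sum([46, 13, 30])
rec_sum([46, 13, 30]) = 46 + rec_sum([13, 30])
rec_sum([13, 30]) = 13 + rec_sum([30])
rec_sum([30]) = 30 + rec_sum([])
rec_sum([]) = 0  (base case)
Total: 18 + 36 + 41 + 3 + 46 + 13 + 30 + 0 = 187

187


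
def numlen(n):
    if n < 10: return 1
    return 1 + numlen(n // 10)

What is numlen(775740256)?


numlen(775740256) = 1 + numlen(77574025)
numlen(77574025) = 1 + numlen(7757402)
numlen(7757402) = 1 + numlen(775740)
numlen(775740) = 1 + numlen(77574)
numlen(77574) = 1 + numlen(7757)
numlen(7757) = 1 + numlen(775)
numlen(775) = 1 + numlen(77)
numlen(77) = 1 + numlen(7)
numlen(7) = 1  (base case: 7 < 10)
Unwinding: 1 + 1 + 1 + 1 + 1 + 1 + 1 + 1 + 1 = 9

9


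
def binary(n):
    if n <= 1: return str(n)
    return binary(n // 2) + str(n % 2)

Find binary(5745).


binary(5745) = binary(2872) + '1'
binary(2872) = binary(1436) + '0'
binary(1436) = binary(718) + '0'
binary(718) = binary(359) + '0'
binary(359) = binary(179) + '1'
binary(179) = binary(89) + '1'
binary(89) = binary(44) + '1'
binary(44) = binary(22) + '0'
binary(22) = binary(11) + '0'
binary(11) = binary(5) + '1'
binary(5) = binary(2) + '1'
binary(2) = binary(1) + '0'
binary(1) = '1'  (base case)
Concatenating: '1' + '0' + '1' + '1' + '0' + '0' + '1' + '1' + '1' + '0' + '0' + '0' + '1' = '1011001110001'

1011001110001


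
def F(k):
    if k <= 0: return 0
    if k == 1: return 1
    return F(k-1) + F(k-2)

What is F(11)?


Computing F(11) bottom-up:
F(0) = 0
F(1) = 1
F(2) = F(1) + F(0) = 1 + 0 = 1
F(3) = F(2) + F(1) = 1 + 1 = 2
F(4) = F(3) + F(2) = 2 + 1 = 3
F(5) = F(4) + F(3) = 3 + 2 = 5
F(6) = F(5) + F(4) = 5 + 3 = 8
F(7) = F(6) + F(5) = 8 + 5 = 13
F(8) = F(7) + F(6) = 13 + 8 = 21
F(9) = F(8) + F(7) = 21 + 13 = 34
F(10) = F(9) + F(8) = 34 + 21 = 55
F(11) = F(10) + F(9) = 55 + 34 = 89

89


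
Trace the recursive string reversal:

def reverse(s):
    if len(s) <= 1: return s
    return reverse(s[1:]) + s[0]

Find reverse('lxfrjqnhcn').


reverse('lxfrjqnhcn') = reverse('xfrjqnhcn') + 'l'
reverse('xfrjqnhcn') = reverse('frjqnhcn') + 'x'
reverse('frjqnhcn') = reverse('rjqnhcn') + 'f'
reverse('rjqnhcn') = reverse('jqnhcn') + 'r'
reverse('jqnhcn') = reverse('qnhcn') + 'j'
reverse('qnhcn') = reverse('nhcn') + 'q'
reverse('nhcn') = reverse('hcn') + 'n'
reverse('hcn') = reverse('cn') + 'h'
reverse('cn') = reverse('n') + 'c'
reverse('n') = 'n'  (base case)
Concatenating: 'n' + 'c' + 'h' + 'n' + 'q' + 'j' + 'r' + 'f' + 'x' + 'l' = 'nchnqjrfxl'

nchnqjrfxl


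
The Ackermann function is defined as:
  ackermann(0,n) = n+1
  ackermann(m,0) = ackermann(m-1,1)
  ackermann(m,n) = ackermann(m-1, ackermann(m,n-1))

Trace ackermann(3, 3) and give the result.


ackermann(3, 3) = ackermann(2, ackermann(3, 2))
  ackermann(3, 2) = ackermann(2, ackermann(3, 1))
    ackermann(3, 1) = ackermann(2, ackermann(3, 0))
      ackermann(3, 0) = ackermann(2, 1)
        ackermann(2, 1) = ackermann(1, ackermann(2, 0))
          ackermann(2, 0) = ackermann(1, 1)
          ackermann(1, 1) = ackermann(0, ackermann(1, 0))
          ackermann(1, 0) = ackermann(0, 1)
          ackermann(0, 1) = 2
            = ackermann(0, 2)
          ackermann(0, 2) = 3
          = ackermann(1, 3)
          ackermann(1, 3) = ackermann(0, ackermann(1, 2))
          ackermann(1, 2) = ackermann(0, ackermann(1, 1))
          ackermann(1, 1) = ackermann(0, ackermann(1, 0))
          ackermann(1, 0) = ackermann(0, 1)
          ackermann(0, 1) = 2
            = ackermann(0, 2)
          ackermann(0, 2) = 3
            = ackermann(0, 3)
          ackermann(0, 3) = 4
            = ackermann(0, 4)
          ackermann(0, 4) = 5
      = ackermann(2, 5)
      ackermann(2, 5) = ackermann(1, ackermann(2, 4))
... (trace truncated)
Result: ackermann(3, 3) = 61

61


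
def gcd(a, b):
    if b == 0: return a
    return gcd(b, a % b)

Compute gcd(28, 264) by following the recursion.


gcd(28, 264) = gcd(264, 28)
gcd(264, 28) = gcd(28, 12)
gcd(28, 12) = gcd(12, 4)
gcd(12, 4) = gcd(4, 0)
gcd(4, 0) = 4  (base case)

4


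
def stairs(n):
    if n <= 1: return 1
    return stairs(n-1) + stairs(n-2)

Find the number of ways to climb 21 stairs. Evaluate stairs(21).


Building up from base cases:
stairs(0) = 1
stairs(1) = 1
stairs(2) = stairs(1) + stairs(0) = 1 + 1 = 2
stairs(3) = stairs(2) + stairs(1) = 2 + 1 = 3
stairs(4) = stairs(3) + stairs(2) = 3 + 2 = 5
stairs(5) = stairs(4) + stairs(3) = 5 + 3 = 8
stairs(6) = stairs(5) + stairs(4) = 8 + 5 = 13
stairs(7) = stairs(6) + stairs(5) = 13 + 8 = 21
stairs(8) = stairs(7) + stairs(6) = 21 + 13 = 34
stairs(9) = stairs(8) + stairs(7) = 34 + 21 = 55
stairs(10) = stairs(9) + stairs(8) = 55 + 34 = 89
stairs(11) = stairs(10) + stairs(9) = 89 + 55 = 144
stairs(12) = stairs(11) + stairs(10) = 144 + 89 = 233
stairs(13) = stairs(12) + stairs(11) = 233 + 144 = 377
stairs(14) = stairs(13) + stairs(12) = 377 + 233 = 610
stairs(15) = stairs(14) + stairs(13) = 610 + 377 = 987
stairs(16) = stairs(15) + stairs(14) = 987 + 610 = 1597
stairs(17) = stairs(16) + stairs(15) = 1597 + 987 = 2584
stairs(18) = stairs(17) + stairs(16) = 2584 + 1597 = 4181
stairs(19) = stairs(18) + stairs(17) = 4181 + 2584 = 6765
stairs(20) = stairs(19) + stairs(18) = 6765 + 4181 = 10946
stairs(21) = stairs(20) + stairs(19) = 10946 + 6765 = 17711

17711


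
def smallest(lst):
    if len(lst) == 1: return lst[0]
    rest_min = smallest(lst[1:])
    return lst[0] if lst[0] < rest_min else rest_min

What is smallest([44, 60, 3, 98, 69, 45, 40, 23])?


smallest([44, 60, 3, 98, 69, 45, 40, 23]): compare 44 with smallest([60, 3, 98, 69, 45, 40, 23])
smallest([60, 3, 98, 69, 45, 40, 23]): compare 60 with smallest([3, 98, 69, 45, 40, 23])
smallest([3, 98, 69, 45, 40, 23]): compare 3 with smallest([98, 69, 45, 40, 23])
smallest([98, 69, 45, 40, 23]): compare 98 with smallest([69, 45, 40, 23])
smallest([69, 45, 40, 23]): compare 69 with smallest([45, 40, 23])
smallest([45, 40, 23]): compare 45 with smallest([40, 23])
smallest([40, 23]): compare 40 with smallest([23])
smallest([23]) = 23  (base case)
Compare 40 with 23 -> 23
Compare 45 with 23 -> 23
Compare 69 with 23 -> 23
Compare 98 with 23 -> 23
Compare 3 with 23 -> 3
Compare 60 with 3 -> 3
Compare 44 with 3 -> 3

3


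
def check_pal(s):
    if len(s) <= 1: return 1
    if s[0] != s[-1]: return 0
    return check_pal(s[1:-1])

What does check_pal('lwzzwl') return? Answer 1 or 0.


check_pal('lwzzwl'): s[0]='l' == s[-1]='l' -> check check_pal('wzzw')
check_pal('wzzw'): s[0]='w' == s[-1]='w' -> check check_pal('zz')
check_pal('zz'): s[0]='z' == s[-1]='z' -> check check_pal('')
check_pal(''): len <= 1 -> return 1  (base case)
Result: 1 (palindrome)

1


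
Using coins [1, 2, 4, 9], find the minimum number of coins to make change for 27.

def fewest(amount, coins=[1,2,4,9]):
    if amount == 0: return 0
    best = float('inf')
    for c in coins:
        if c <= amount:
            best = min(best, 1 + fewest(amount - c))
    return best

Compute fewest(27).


Building up with DP:
fewest(0) = 0
fewest(1) = min(1+fewest(0)=1+0=1) = 1
fewest(2) = min(1+fewest(1)=1+1=2, 1+fewest(0)=1+0=1) = 1
fewest(3) = min(1+fewest(2)=1+1=2, 1+fewest(1)=1+1=2) = 2
fewest(4) = min(1+fewest(3)=1+2=3, 1+fewest(2)=1+1=2, 1+fewest(0)=1+0=1) = 1
fewest(5) = min(1+fewest(4)=1+1=2, 1+fewest(3)=1+2=3, 1+fewest(1)=1+1=2) = 2
fewest(6) = min(1+fewest(5)=1+2=3, 1+fewest(4)=1+1=2, 1+fewest(2)=1+1=2) = 2
fewest(7) = min(1+fewest(6)=1+2=3, 1+fewest(5)=1+2=3, 1+fewest(3)=1+2=3) = 3
fewest(8) = min(1+fewest(7)=1+3=4, 1+fewest(6)=1+2=3, 1+fewest(4)=1+1=2) = 2
fewest(9) = min(1+fewest(8)=1+2=3, 1+fewest(7)=1+3=4, 1+fewest(5)=1+2=3, 1+fewest(0)=1+0=1) = 1
fewest(10) = min(1+fewest(9)=1+1=2, 1+fewest(8)=1+2=3, 1+fewest(6)=1+2=3, 1+fewest(1)=1+1=2) = 2
fewest(11) = min(1+fewest(10)=1+2=3, 1+fewest(9)=1+1=2, 1+fewest(7)=1+3=4, 1+fewest(2)=1+1=2) = 2
fewest(12) = min(1+fewest(11)=1+2=3, 1+fewest(10)=1+2=3, 1+fewest(8)=1+2=3, 1+fewest(3)=1+2=3) = 3
fewest(13) = min(1+fewest(12)=1+3=4, 1+fewest(11)=1+2=3, 1+fewest(9)=1+1=2, 1+fewest(4)=1+1=2) = 2
fewest(14) = min(1+fewest(13)=1+2=3, 1+fewest(12)=1+3=4, 1+fewest(10)=1+2=3, 1+fewest(5)=1+2=3) = 3
fewest(15) = min(1+fewest(14)=1+3=4, 1+fewest(13)=1+2=3, 1+fewest(11)=1+2=3, 1+fewest(6)=1+2=3) = 3
fewest(16) = min(1+fewest(15)=1+3=4, 1+fewest(14)=1+3=4, 1+fewest(12)=1+3=4, 1+fewest(7)=1+3=4) = 4
fewest(17) = min(1+fewest(16)=1+4=5, 1+fewest(15)=1+3=4, 1+fewest(13)=1+2=3, 1+fewest(8)=1+2=3) = 3
fewest(18) = min(1+fewest(17)=1+3=4, 1+fewest(16)=1+4=5, 1+fewest(14)=1+3=4, 1+fewest(9)=1+1=2) = 2
fewest(19) = min(1+fewest(18)=1+2=3, 1+fewest(17)=1+3=4, 1+fewest(15)=1+3=4, 1+fewest(10)=1+2=3) = 3
fewest(20) = min(1+fewest(19)=1+3=4, 1+fewest(18)=1+2=3, 1+fewest(16)=1+4=5, 1+fewest(11)=1+2=3) = 3
fewest(21) = min(1+fewest(20)=1+3=4, 1+fewest(19)=1+3=4, 1+fewest(17)=1+3=4, 1+fewest(12)=1+3=4) = 4
fewest(22) = min(1+fewest(21)=1+4=5, 1+fewest(20)=1+3=4, 1+fewest(18)=1+2=3, 1+fewest(13)=1+2=3) = 3
fewest(23) = min(1+fewest(22)=1+3=4, 1+fewest(21)=1+4=5, 1+fewest(19)=1+3=4, 1+fewest(14)=1+3=4) = 4
fewest(24) = min(1+fewest(23)=1+4=5, 1+fewest(22)=1+3=4, 1+fewest(20)=1+3=4, 1+fewest(15)=1+3=4) = 4
fewest(25) = min(1+fewest(24)=1+4=5, 1+fewest(23)=1+4=5, 1+fewest(21)=1+4=5, 1+fewest(16)=1+4=5) = 5
fewest(26) = min(1+fewest(25)=1+5=6, 1+fewest(24)=1+4=5, 1+fewest(22)=1+3=4, 1+fewest(17)=1+3=4) = 4
fewest(27) = min(1+fewest(26)=1+4=5, 1+fewest(25)=1+5=6, 1+fewest(23)=1+4=5, 1+fewest(18)=1+2=3) = 3

3


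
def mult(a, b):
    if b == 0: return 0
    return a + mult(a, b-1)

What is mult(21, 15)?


mult(21, 15) = 21 + mult(21, 14)
mult(21, 14) = 21 + mult(21, 13)
mult(21, 13) = 21 + mult(21, 12)
mult(21, 12) = 21 + mult(21, 11)
mult(21, 11) = 21 + mult(21, 10)
mult(21, 10) = 21 + mult(21, 9)
mult(21, 9) = 21 + mult(21, 8)
mult(21, 8) = 21 + mult(21, 7)
mult(21, 7) = 21 + mult(21, 6)
mult(21, 6) = 21 + mult(21, 5)
mult(21, 5) = 21 + mult(21, 4)
mult(21, 4) = 21 + mult(21, 3)
mult(21, 3) = 21 + mult(21, 2)
mult(21, 2) = 21 + mult(21, 1)
mult(21, 1) = 21 + mult(21, 0)
mult(21, 0) = 0  (base case)
Total: 21 + 21 + 21 + 21 + 21 + 21 + 21 + 21 + 21 + 21 + 21 + 21 + 21 + 21 + 21 + 0 = 315

315


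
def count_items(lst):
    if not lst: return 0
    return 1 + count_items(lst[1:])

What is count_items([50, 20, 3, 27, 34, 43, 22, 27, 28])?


count_items([50, 20, 3, 27, 34, 43, 22, 27, 28]) = 1 + count_items([20, 3, 27, 34, 43, 22, 27, 28])
count_items([20, 3, 27, 34, 43, 22, 27, 28]) = 1 + count_items([3, 27, 34, 43, 22, 27, 28])
count_items([3, 27, 34, 43, 22, 27, 28]) = 1 + count_items([27, 34, 43, 22, 27, 28])
count_items([27, 34, 43, 22, 27, 28]) = 1 + count_items([34, 43, 22, 27, 28])
count_items([34, 43, 22, 27, 28]) = 1 + count_items([43, 22, 27, 28])
count_items([43, 22, 27, 28]) = 1 + count_items([22, 27, 28])
count_items([22, 27, 28]) = 1 + count_items([27, 28])
count_items([27, 28]) = 1 + count_items([28])
count_items([28]) = 1 + count_items([])
count_items([]) = 0  (base case)
Unwinding: 1 + 1 + 1 + 1 + 1 + 1 + 1 + 1 + 1 + 0 = 9

9


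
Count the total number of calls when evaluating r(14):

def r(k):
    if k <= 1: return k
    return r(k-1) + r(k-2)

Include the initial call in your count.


Let C(n) = total calls for r(n)
C(0) = 1, C(1) = 1
C(2) = 1 + C(1) + C(0) = 1 + 1 + 1 = 3
C(3) = 1 + C(2) + C(1) = 1 + 3 + 1 = 5
C(4) = 1 + C(3) + C(2) = 1 + 5 + 3 = 9
C(5) = 1 + C(4) + C(3) = 1 + 9 + 5 = 15
C(6) = 1 + C(5) + C(4) = 1 + 15 + 9 = 25
C(7) = 1 + C(6) + C(5) = 1 + 25 + 15 = 41
C(8) = 1 + C(7) + C(6) = 1 + 41 + 25 = 67
C(9) = 1 + C(8) + C(7) = 1 + 67 + 41 = 109
C(10) = 1 + C(9) + C(8) = 1 + 109 + 67 = 177
C(11) = 1 + C(10) + C(9) = 1 + 177 + 109 = 287
C(12) = 1 + C(11) + C(10) = 1 + 287 + 177 = 465
C(13) = 1 + C(12) + C(11) = 1 + 465 + 287 = 753
C(14) = 1 + C(13) + C(12) = 1 + 753 + 465 = 1219

1219


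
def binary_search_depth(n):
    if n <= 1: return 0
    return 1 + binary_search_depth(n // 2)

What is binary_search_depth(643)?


643 / 2 = 321
321 / 2 = 160
160 / 2 = 80
80 / 2 = 40
40 / 2 = 20
20 / 2 = 10
10 / 2 = 5
5 / 2 = 2
2 / 2 = 1
Reached 1 after 9 halvings

9


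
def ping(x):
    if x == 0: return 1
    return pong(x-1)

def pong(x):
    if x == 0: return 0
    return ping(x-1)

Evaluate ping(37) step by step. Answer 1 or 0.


ping(37) = pong(36)
pong(36) = ping(35)
ping(35) = pong(34)
pong(34) = ping(33)
ping(33) = pong(32)
pong(32) = ping(31)
ping(31) = pong(30)
pong(30) = ping(29)
ping(29) = pong(28)
pong(28) = ping(27)
ping(27) = pong(26)
pong(26) = ping(25)
ping(25) = pong(24)
pong(24) = ping(23)
ping(23) = pong(22)
pong(22) = ping(21)
ping(21) = pong(20)
pong(20) = ping(19)
ping(19) = pong(18)
pong(18) = ping(17)
ping(17) = pong(16)
pong(16) = ping(15)
ping(15) = pong(14)
pong(14) = ping(13)
ping(13) = pong(12)
pong(12) = ping(11)
ping(11) = pong(10)
pong(10) = ping(9)
ping(9) = pong(8)
pong(8) = ping(7)
ping(7) = pong(6)
pong(6) = ping(5)
ping(5) = pong(4)
pong(4) = ping(3)
ping(3) = pong(2)
pong(2) = ping(1)
ping(1) = pong(0)
pong(0) = 0  (base case)
Result: 0

0


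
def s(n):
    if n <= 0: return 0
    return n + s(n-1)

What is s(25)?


s(25)
= 25 + 24 + 23 + 22 + 21 + 20 + 19 + 18 + 17 + 16 + 15 + 14 + 13 + 12 + 11 + 10 + 9 + 8 + 7 + 6 + 5 + 4 + 3 + 2 + 1 + s(0)
= 25 + 24 + 23 + 22 + 21 + 20 + 19 + 18 + 17 + 16 + 15 + 14 + 13 + 12 + 11 + 10 + 9 + 8 + 7 + 6 + 5 + 4 + 3 + 2 + 1 + 0
= 325

325


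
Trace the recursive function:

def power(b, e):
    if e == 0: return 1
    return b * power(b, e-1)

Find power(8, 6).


power(8, 6)
= 8 * power(8, 5)
= 8 * 8 * power(8, 4)
= 8 * 8 * 8 * power(8, 3)
= 8 * 8 * 8 * 8 * power(8, 2)
= 8 * 8 * 8 * 8 * 8 * power(8, 1)
= 8 * 8 * 8 * 8 * 8 * 8 * power(8, 0)
= 8 * 8 * 8 * 8 * 8 * 8 * 1
= 262144

262144


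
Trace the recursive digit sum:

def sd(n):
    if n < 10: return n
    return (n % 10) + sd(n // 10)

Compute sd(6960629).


sd(6960629) = 9 + sd(696062)
sd(696062) = 2 + sd(69606)
sd(69606) = 6 + sd(6960)
sd(6960) = 0 + sd(696)
sd(696) = 6 + sd(69)
sd(69) = 9 + sd(6)
sd(6) = 6  (base case)
Total: 9 + 2 + 6 + 0 + 6 + 9 + 6 = 38

38


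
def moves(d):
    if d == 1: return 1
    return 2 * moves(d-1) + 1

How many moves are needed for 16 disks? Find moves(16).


moves(16) = 2 * moves(15) + 1
moves(15) = 2 * moves(14) + 1
moves(14) = 2 * moves(13) + 1
moves(13) = 2 * moves(12) + 1
moves(12) = 2 * moves(11) + 1
moves(11) = 2 * moves(10) + 1
moves(10) = 2 * moves(9) + 1
moves(9) = 2 * moves(8) + 1
moves(8) = 2 * moves(7) + 1
moves(7) = 2 * moves(6) + 1
moves(6) = 2 * moves(5) + 1
moves(5) = 2 * moves(4) + 1
moves(4) = 2 * moves(3) + 1
moves(3) = 2 * moves(2) + 1
moves(2) = 2 * moves(1) + 1
moves(1) = 1  (base case)
moves(2) = 2 * 1 + 1 = 3
moves(3) = 2 * 3 + 1 = 7
moves(4) = 2 * 7 + 1 = 15
moves(5) = 2 * 15 + 1 = 31
moves(6) = 2 * 31 + 1 = 63
moves(7) = 2 * 63 + 1 = 127
moves(8) = 2 * 127 + 1 = 255
moves(9) = 2 * 255 + 1 = 511
moves(10) = 2 * 511 + 1 = 1023
moves(11) = 2 * 1023 + 1 = 2047
moves(12) = 2 * 2047 + 1 = 4095
moves(13) = 2 * 4095 + 1 = 8191
moves(14) = 2 * 8191 + 1 = 16383
moves(15) = 2 * 16383 + 1 = 32767
moves(16) = 2 * 32767 + 1 = 65535

65535


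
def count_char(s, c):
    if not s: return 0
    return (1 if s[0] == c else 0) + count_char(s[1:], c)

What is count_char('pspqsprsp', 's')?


s[0]='p' != 's' -> 0
s[0]='s' == 's' -> 1
s[0]='p' != 's' -> 0
s[0]='q' != 's' -> 0
s[0]='s' == 's' -> 1
s[0]='p' != 's' -> 0
s[0]='r' != 's' -> 0
s[0]='s' == 's' -> 1
s[0]='p' != 's' -> 0
Sum: 0 + 1 + 0 + 0 + 1 + 0 + 0 + 1 + 0 = 3

3


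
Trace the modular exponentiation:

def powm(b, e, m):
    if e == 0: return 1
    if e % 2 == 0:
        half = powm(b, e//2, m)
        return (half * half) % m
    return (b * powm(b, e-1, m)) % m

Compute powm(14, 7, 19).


powm(14, 7, 19): e is odd, compute powm(14, 6, 19)
  powm(14, 6, 19): e is even, compute powm(14, 3, 19)
    powm(14, 3, 19): e is odd, compute powm(14, 2, 19)
      powm(14, 2, 19): e is even, compute powm(14, 1, 19)
        powm(14, 1, 19): e is odd, compute powm(14, 0, 19)
          powm(14, 0, 19) = 1
        (14 * 1) % 19 = 14
      half=14, (14*14) % 19 = 6
    (14 * 6) % 19 = 8
  half=8, (8*8) % 19 = 7
(14 * 7) % 19 = 3

3


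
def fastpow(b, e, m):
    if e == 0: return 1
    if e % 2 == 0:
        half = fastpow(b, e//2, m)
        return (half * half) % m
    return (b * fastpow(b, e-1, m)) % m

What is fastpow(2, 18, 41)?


fastpow(2, 18, 41): e is even, compute fastpow(2, 9, 41)
  fastpow(2, 9, 41): e is odd, compute fastpow(2, 8, 41)
    fastpow(2, 8, 41): e is even, compute fastpow(2, 4, 41)
      fastpow(2, 4, 41): e is even, compute fastpow(2, 2, 41)
        fastpow(2, 2, 41): e is even, compute fastpow(2, 1, 41)
          fastpow(2, 1, 41): e is odd, compute fastpow(2, 0, 41)
          fastpow(2, 0, 41) = 1
          (2 * 1) % 41 = 2
        half=2, (2*2) % 41 = 4
      half=4, (4*4) % 41 = 16
    half=16, (16*16) % 41 = 10
  (2 * 10) % 41 = 20
half=20, (20*20) % 41 = 31

31


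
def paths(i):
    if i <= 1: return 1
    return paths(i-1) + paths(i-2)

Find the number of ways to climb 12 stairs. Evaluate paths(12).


Building up from base cases:
paths(0) = 1
paths(1) = 1
paths(2) = paths(1) + paths(0) = 1 + 1 = 2
paths(3) = paths(2) + paths(1) = 2 + 1 = 3
paths(4) = paths(3) + paths(2) = 3 + 2 = 5
paths(5) = paths(4) + paths(3) = 5 + 3 = 8
paths(6) = paths(5) + paths(4) = 8 + 5 = 13
paths(7) = paths(6) + paths(5) = 13 + 8 = 21
paths(8) = paths(7) + paths(6) = 21 + 13 = 34
paths(9) = paths(8) + paths(7) = 34 + 21 = 55
paths(10) = paths(9) + paths(8) = 55 + 34 = 89
paths(11) = paths(10) + paths(9) = 89 + 55 = 144
paths(12) = paths(11) + paths(10) = 144 + 89 = 233

233


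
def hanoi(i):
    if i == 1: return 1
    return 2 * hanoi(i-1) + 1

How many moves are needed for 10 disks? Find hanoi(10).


hanoi(10) = 2 * hanoi(9) + 1
hanoi(9) = 2 * hanoi(8) + 1
hanoi(8) = 2 * hanoi(7) + 1
hanoi(7) = 2 * hanoi(6) + 1
hanoi(6) = 2 * hanoi(5) + 1
hanoi(5) = 2 * hanoi(4) + 1
hanoi(4) = 2 * hanoi(3) + 1
hanoi(3) = 2 * hanoi(2) + 1
hanoi(2) = 2 * hanoi(1) + 1
hanoi(1) = 1  (base case)
hanoi(2) = 2 * 1 + 1 = 3
hanoi(3) = 2 * 3 + 1 = 7
hanoi(4) = 2 * 7 + 1 = 15
hanoi(5) = 2 * 15 + 1 = 31
hanoi(6) = 2 * 31 + 1 = 63
hanoi(7) = 2 * 63 + 1 = 127
hanoi(8) = 2 * 127 + 1 = 255
hanoi(9) = 2 * 255 + 1 = 511
hanoi(10) = 2 * 511 + 1 = 1023

1023


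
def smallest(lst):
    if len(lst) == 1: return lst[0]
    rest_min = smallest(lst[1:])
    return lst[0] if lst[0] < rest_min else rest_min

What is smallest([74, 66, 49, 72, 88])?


smallest([74, 66, 49, 72, 88]): compare 74 with smallest([66, 49, 72, 88])
smallest([66, 49, 72, 88]): compare 66 with smallest([49, 72, 88])
smallest([49, 72, 88]): compare 49 with smallest([72, 88])
smallest([72, 88]): compare 72 with smallest([88])
smallest([88]) = 88  (base case)
Compare 72 with 88 -> 72
Compare 49 with 72 -> 49
Compare 66 with 49 -> 49
Compare 74 with 49 -> 49

49


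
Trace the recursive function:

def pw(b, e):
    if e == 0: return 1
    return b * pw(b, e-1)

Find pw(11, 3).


pw(11, 3)
= 11 * pw(11, 2)
= 11 * 11 * pw(11, 1)
= 11 * 11 * 11 * pw(11, 0)
= 11 * 11 * 11 * 1
= 1331

1331


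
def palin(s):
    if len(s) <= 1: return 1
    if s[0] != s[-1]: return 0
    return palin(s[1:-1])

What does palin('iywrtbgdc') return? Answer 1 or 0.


palin('iywrtbgdc'): s[0]='i' != s[-1]='c' -> return 0
Result: 0 (not a palindrome)

0


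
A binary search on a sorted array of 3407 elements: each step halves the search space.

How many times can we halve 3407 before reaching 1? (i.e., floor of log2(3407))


3407 / 2 = 1703
1703 / 2 = 851
851 / 2 = 425
425 / 2 = 212
212 / 2 = 106
106 / 2 = 53
53 / 2 = 26
26 / 2 = 13
13 / 2 = 6
6 / 2 = 3
3 / 2 = 1
Reached 1 after 11 halvings

11


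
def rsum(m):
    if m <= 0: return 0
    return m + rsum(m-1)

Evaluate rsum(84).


rsum(84)
= 84 + 83 + 82 + 81 + 80 + 79 + 78 + 77 + 76 + 75 + 74 + 73 + 72 + 71 + 70 + 69 + 68 + 67 + 66 + 65 + 64 + 63 + 62 + 61 + 60 + 59 + 58 + 57 + 56 + 55 + 54 + 53 + 52 + 51 + 50 + 49 + 48 + 47 + 46 + 45 + 44 + 43 + 42 + 41 + 40 + 39 + 38 + 37 + 36 + 35 + 34 + 33 + 32 + 31 + 30 + 29 + 28 + 27 + 26 + 25 + 24 + 23 + 22 + 21 + 20 + 19 + 18 + 17 + 16 + 15 + 14 + 13 + 12 + 11 + 10 + 9 + 8 + 7 + 6 + 5 + 4 + 3 + 2 + 1 + rsum(0)
= 84 + 83 + 82 + 81 + 80 + 79 + 78 + 77 + 76 + 75 + 74 + 73 + 72 + 71 + 70 + 69 + 68 + 67 + 66 + 65 + 64 + 63 + 62 + 61 + 60 + 59 + 58 + 57 + 56 + 55 + 54 + 53 + 52 + 51 + 50 + 49 + 48 + 47 + 46 + 45 + 44 + 43 + 42 + 41 + 40 + 39 + 38 + 37 + 36 + 35 + 34 + 33 + 32 + 31 + 30 + 29 + 28 + 27 + 26 + 25 + 24 + 23 + 22 + 21 + 20 + 19 + 18 + 17 + 16 + 15 + 14 + 13 + 12 + 11 + 10 + 9 + 8 + 7 + 6 + 5 + 4 + 3 + 2 + 1 + 0
= 3570

3570


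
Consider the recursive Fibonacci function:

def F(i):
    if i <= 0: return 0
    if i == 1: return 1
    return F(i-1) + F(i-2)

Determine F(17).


Computing F(17) bottom-up:
F(0) = 0
F(1) = 1
F(2) = F(1) + F(0) = 1 + 0 = 1
F(3) = F(2) + F(1) = 1 + 1 = 2
F(4) = F(3) + F(2) = 2 + 1 = 3
F(5) = F(4) + F(3) = 3 + 2 = 5
F(6) = F(5) + F(4) = 5 + 3 = 8
F(7) = F(6) + F(5) = 8 + 5 = 13
F(8) = F(7) + F(6) = 13 + 8 = 21
F(9) = F(8) + F(7) = 21 + 13 = 34
F(10) = F(9) + F(8) = 34 + 21 = 55
F(11) = F(10) + F(9) = 55 + 34 = 89
F(12) = F(11) + F(10) = 89 + 55 = 144
F(13) = F(12) + F(11) = 144 + 89 = 233
F(14) = F(13) + F(12) = 233 + 144 = 377
F(15) = F(14) + F(13) = 377 + 233 = 610
F(16) = F(15) + F(14) = 610 + 377 = 987
F(17) = F(16) + F(15) = 987 + 610 = 1597

1597


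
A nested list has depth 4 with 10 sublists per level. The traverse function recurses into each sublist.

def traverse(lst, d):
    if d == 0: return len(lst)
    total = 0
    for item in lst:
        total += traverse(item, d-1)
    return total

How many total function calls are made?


At depth 0 (root): 1 call
At depth 1: each of 1 parents calls traverse on 10 children = 10 calls
At depth 2: each of 10 parents calls traverse on 10 children = 100 calls
At depth 3: each of 100 parents calls traverse on 10 children = 1000 calls
At depth 4: each of 1000 parents calls traverse on 10 children = 10000 calls
Total: 1 + 10 + 100 + 1000 + 10000 = 11111

11111


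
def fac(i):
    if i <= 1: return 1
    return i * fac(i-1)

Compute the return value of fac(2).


fac(2)
= 2 * fac(1)
= 2 * 1
= 2

2


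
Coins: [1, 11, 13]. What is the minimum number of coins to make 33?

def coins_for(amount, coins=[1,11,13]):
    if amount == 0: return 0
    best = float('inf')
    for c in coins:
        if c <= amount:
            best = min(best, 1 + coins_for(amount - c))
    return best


Building up with DP:
coins_for(0) = 0
coins_for(1) = min(1+coins_for(0)=1+0=1) = 1
coins_for(2) = min(1+coins_for(1)=1+1=2) = 2
coins_for(3) = min(1+coins_for(2)=1+2=3) = 3
coins_for(4) = min(1+coins_for(3)=1+3=4) = 4
coins_for(5) = min(1+coins_for(4)=1+4=5) = 5
coins_for(6) = min(1+coins_for(5)=1+5=6) = 6
coins_for(7) = min(1+coins_for(6)=1+6=7) = 7
coins_for(8) = min(1+coins_for(7)=1+7=8) = 8
coins_for(9) = min(1+coins_for(8)=1+8=9) = 9
coins_for(10) = min(1+coins_for(9)=1+9=10) = 10
coins_for(11) = min(1+coins_for(10)=1+10=11, 1+coins_for(0)=1+0=1) = 1
coins_for(12) = min(1+coins_for(11)=1+1=2, 1+coins_for(1)=1+1=2) = 2
coins_for(13) = min(1+coins_for(12)=1+2=3, 1+coins_for(2)=1+2=3, 1+coins_for(0)=1+0=1) = 1
coins_for(14) = min(1+coins_for(13)=1+1=2, 1+coins_for(3)=1+3=4, 1+coins_for(1)=1+1=2) = 2
coins_for(15) = min(1+coins_for(14)=1+2=3, 1+coins_for(4)=1+4=5, 1+coins_for(2)=1+2=3) = 3
coins_for(16) = min(1+coins_for(15)=1+3=4, 1+coins_for(5)=1+5=6, 1+coins_for(3)=1+3=4) = 4
coins_for(17) = min(1+coins_for(16)=1+4=5, 1+coins_for(6)=1+6=7, 1+coins_for(4)=1+4=5) = 5
coins_for(18) = min(1+coins_for(17)=1+5=6, 1+coins_for(7)=1+7=8, 1+coins_for(5)=1+5=6) = 6
coins_for(19) = min(1+coins_for(18)=1+6=7, 1+coins_for(8)=1+8=9, 1+coins_for(6)=1+6=7) = 7
coins_for(20) = min(1+coins_for(19)=1+7=8, 1+coins_for(9)=1+9=10, 1+coins_for(7)=1+7=8) = 8
coins_for(21) = min(1+coins_for(20)=1+8=9, 1+coins_for(10)=1+10=11, 1+coins_for(8)=1+8=9) = 9
coins_for(22) = min(1+coins_for(21)=1+9=10, 1+coins_for(11)=1+1=2, 1+coins_for(9)=1+9=10) = 2
coins_for(23) = min(1+coins_for(22)=1+2=3, 1+coins_for(12)=1+2=3, 1+coins_for(10)=1+10=11) = 3
coins_for(24) = min(1+coins_for(23)=1+3=4, 1+coins_for(13)=1+1=2, 1+coins_for(11)=1+1=2) = 2
coins_for(25) = min(1+coins_for(24)=1+2=3, 1+coins_for(14)=1+2=3, 1+coins_for(12)=1+2=3) = 3
coins_for(26) = min(1+coins_for(25)=1+3=4, 1+coins_for(15)=1+3=4, 1+coins_for(13)=1+1=2) = 2
coins_for(27) = min(1+coins_for(26)=1+2=3, 1+coins_for(16)=1+4=5, 1+coins_for(14)=1+2=3) = 3
coins_for(28) = min(1+coins_for(27)=1+3=4, 1+coins_for(17)=1+5=6, 1+coins_for(15)=1+3=4) = 4
coins_for(29) = min(1+coins_for(28)=1+4=5, 1+coins_for(18)=1+6=7, 1+coins_for(16)=1+4=5) = 5
coins_for(30) = min(1+coins_for(29)=1+5=6, 1+coins_for(19)=1+7=8, 1+coins_for(17)=1+5=6) = 6
coins_for(31) = min(1+coins_for(30)=1+6=7, 1+coins_for(20)=1+8=9, 1+coins_for(18)=1+6=7) = 7
coins_for(32) = min(1+coins_for(31)=1+7=8, 1+coins_for(21)=1+9=10, 1+coins_for(19)=1+7=8) = 8
coins_for(33) = min(1+coins_for(32)=1+8=9, 1+coins_for(22)=1+2=3, 1+coins_for(20)=1+8=9) = 3

3


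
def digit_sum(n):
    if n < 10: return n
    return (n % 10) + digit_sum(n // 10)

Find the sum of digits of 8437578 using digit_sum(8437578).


digit_sum(8437578) = 8 + digit_sum(843757)
digit_sum(843757) = 7 + digit_sum(84375)
digit_sum(84375) = 5 + digit_sum(8437)
digit_sum(8437) = 7 + digit_sum(843)
digit_sum(843) = 3 + digit_sum(84)
digit_sum(84) = 4 + digit_sum(8)
digit_sum(8) = 8  (base case)
Total: 8 + 7 + 5 + 7 + 3 + 4 + 8 = 42

42


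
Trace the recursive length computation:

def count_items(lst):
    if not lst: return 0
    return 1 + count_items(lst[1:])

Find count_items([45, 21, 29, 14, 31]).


count_items([45, 21, 29, 14, 31]) = 1 + count_items([21, 29, 14, 31])
count_items([21, 29, 14, 31]) = 1 + count_items([29, 14, 31])
count_items([29, 14, 31]) = 1 + count_items([14, 31])
count_items([14, 31]) = 1 + count_items([31])
count_items([31]) = 1 + count_items([])
count_items([]) = 0  (base case)
Unwinding: 1 + 1 + 1 + 1 + 1 + 0 = 5

5


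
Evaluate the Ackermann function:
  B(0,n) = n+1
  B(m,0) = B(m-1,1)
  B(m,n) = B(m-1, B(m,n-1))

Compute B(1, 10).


B(1, 10) = B(0, B(1, 9))
  B(1, 9) = B(0, B(1, 8))
    B(1, 8) = B(0, B(1, 7))
      B(1, 7) = B(0, B(1, 6))
        B(1, 6) = B(0, B(1, 5))
          B(1, 5) = B(0, B(1, 4))
          B(1, 4) = B(0, B(1, 3))
          B(1, 3) = B(0, B(1, 2))
          B(1, 2) = B(0, B(1, 1))
          B(1, 1) = B(0, B(1, 0))
          B(1, 0) = B(0, 1)
          B(0, 1) = 2
            = B(0, 2)
          B(0, 2) = 3
            = B(0, 3)
          B(0, 3) = 4
            = B(0, 4)
          B(0, 4) = 5
            = B(0, 5)
          B(0, 5) = 6
            = B(0, 6)
          B(0, 6) = 7
          = B(0, 7)
          B(0, 7) = 8
        = B(0, 8)
... (trace truncated)
Result: B(1, 10) = 12

12


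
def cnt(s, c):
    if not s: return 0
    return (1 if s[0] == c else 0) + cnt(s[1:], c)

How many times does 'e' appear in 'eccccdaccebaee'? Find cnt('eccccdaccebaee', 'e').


s[0]='e' == 'e' -> 1
s[0]='c' != 'e' -> 0
s[0]='c' != 'e' -> 0
s[0]='c' != 'e' -> 0
s[0]='c' != 'e' -> 0
s[0]='d' != 'e' -> 0
s[0]='a' != 'e' -> 0
s[0]='c' != 'e' -> 0
s[0]='c' != 'e' -> 0
s[0]='e' == 'e' -> 1
s[0]='b' != 'e' -> 0
s[0]='a' != 'e' -> 0
s[0]='e' == 'e' -> 1
s[0]='e' == 'e' -> 1
Sum: 1 + 0 + 0 + 0 + 0 + 0 + 0 + 0 + 0 + 1 + 0 + 0 + 1 + 1 = 4

4


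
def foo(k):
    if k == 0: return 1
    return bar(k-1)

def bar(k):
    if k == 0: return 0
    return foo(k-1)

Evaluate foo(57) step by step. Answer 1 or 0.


foo(57) = bar(56)
bar(56) = foo(55)
foo(55) = bar(54)
bar(54) = foo(53)
foo(53) = bar(52)
bar(52) = foo(51)
foo(51) = bar(50)
bar(50) = foo(49)
foo(49) = bar(48)
bar(48) = foo(47)
foo(47) = bar(46)
bar(46) = foo(45)
foo(45) = bar(44)
bar(44) = foo(43)
foo(43) = bar(42)
bar(42) = foo(41)
foo(41) = bar(40)
bar(40) = foo(39)
foo(39) = bar(38)
bar(38) = foo(37)
foo(37) = bar(36)
bar(36) = foo(35)
foo(35) = bar(34)
bar(34) = foo(33)
foo(33) = bar(32)
bar(32) = foo(31)
foo(31) = bar(30)
bar(30) = foo(29)
foo(29) = bar(28)
bar(28) = foo(27)
foo(27) = bar(26)
bar(26) = foo(25)
foo(25) = bar(24)
bar(24) = foo(23)
foo(23) = bar(22)
bar(22) = foo(21)
foo(21) = bar(20)
bar(20) = foo(19)
foo(19) = bar(18)
bar(18) = foo(17)
foo(17) = bar(16)
bar(16) = foo(15)
foo(15) = bar(14)
bar(14) = foo(13)
foo(13) = bar(12)
bar(12) = foo(11)
foo(11) = bar(10)
bar(10) = foo(9)
foo(9) = bar(8)
bar(8) = foo(7)
foo(7) = bar(6)
bar(6) = foo(5)
foo(5) = bar(4)
bar(4) = foo(3)
foo(3) = bar(2)
bar(2) = foo(1)
foo(1) = bar(0)
bar(0) = 0  (base case)
Result: 0

0


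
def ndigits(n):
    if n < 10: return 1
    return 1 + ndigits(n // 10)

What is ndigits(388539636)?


ndigits(388539636) = 1 + ndigits(38853963)
ndigits(38853963) = 1 + ndigits(3885396)
ndigits(3885396) = 1 + ndigits(388539)
ndigits(388539) = 1 + ndigits(38853)
ndigits(38853) = 1 + ndigits(3885)
ndigits(3885) = 1 + ndigits(388)
ndigits(388) = 1 + ndigits(38)
ndigits(38) = 1 + ndigits(3)
ndigits(3) = 1  (base case: 3 < 10)
Unwinding: 1 + 1 + 1 + 1 + 1 + 1 + 1 + 1 + 1 = 9

9


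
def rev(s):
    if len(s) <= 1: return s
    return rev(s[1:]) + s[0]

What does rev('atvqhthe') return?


rev('atvqhthe') = rev('tvqhthe') + 'a'
rev('tvqhthe') = rev('vqhthe') + 't'
rev('vqhthe') = rev('qhthe') + 'v'
rev('qhthe') = rev('hthe') + 'q'
rev('hthe') = rev('the') + 'h'
rev('the') = rev('he') + 't'
rev('he') = rev('e') + 'h'
rev('e') = 'e'  (base case)
Concatenating: 'e' + 'h' + 't' + 'h' + 'q' + 'v' + 't' + 'a' = 'ehthqvta'

ehthqvta


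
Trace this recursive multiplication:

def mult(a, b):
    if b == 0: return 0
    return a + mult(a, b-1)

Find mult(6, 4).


mult(6, 4) = 6 + mult(6, 3)
mult(6, 3) = 6 + mult(6, 2)
mult(6, 2) = 6 + mult(6, 1)
mult(6, 1) = 6 + mult(6, 0)
mult(6, 0) = 0  (base case)
Total: 6 + 6 + 6 + 6 + 0 = 24

24


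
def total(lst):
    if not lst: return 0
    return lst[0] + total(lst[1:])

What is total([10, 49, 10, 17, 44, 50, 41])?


total([10, 49, 10, 17, 44, 50, 41]) = 10 + total([49, 10, 17, 44, 50, 41])
total([49, 10, 17, 44, 50, 41]) = 49 + total([10, 17, 44, 50, 41])
total([10, 17, 44, 50, 41]) = 10 + total([17, 44, 50, 41])
total([17, 44, 50, 41]) = 17 + total([44, 50, 41])
total([44, 50, 41]) = 44 + total([50, 41])
total([50, 41]) = 50 + total([41])
total([41]) = 41 + total([])
total([]) = 0  (base case)
Total: 10 + 49 + 10 + 17 + 44 + 50 + 41 + 0 = 221

221


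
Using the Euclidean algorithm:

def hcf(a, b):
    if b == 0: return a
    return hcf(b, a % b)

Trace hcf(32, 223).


hcf(32, 223) = hcf(223, 32)
hcf(223, 32) = hcf(32, 31)
hcf(32, 31) = hcf(31, 1)
hcf(31, 1) = hcf(1, 0)
hcf(1, 0) = 1  (base case)

1


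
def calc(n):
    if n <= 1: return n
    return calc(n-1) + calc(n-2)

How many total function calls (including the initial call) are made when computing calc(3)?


Let C(n) = total calls for calc(n)
C(0) = 1, C(1) = 1
C(2) = 1 + C(1) + C(0) = 1 + 1 + 1 = 3
C(3) = 1 + C(2) + C(1) = 1 + 3 + 1 = 5

5


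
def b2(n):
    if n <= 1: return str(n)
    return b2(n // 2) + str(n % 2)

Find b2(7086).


b2(7086) = b2(3543) + '0'
b2(3543) = b2(1771) + '1'
b2(1771) = b2(885) + '1'
b2(885) = b2(442) + '1'
b2(442) = b2(221) + '0'
b2(221) = b2(110) + '1'
b2(110) = b2(55) + '0'
b2(55) = b2(27) + '1'
b2(27) = b2(13) + '1'
b2(13) = b2(6) + '1'
b2(6) = b2(3) + '0'
b2(3) = b2(1) + '1'
b2(1) = '1'  (base case)
Concatenating: '1' + '1' + '0' + '1' + '1' + '1' + '0' + '1' + '0' + '1' + '1' + '1' + '0' = '1101110101110'

1101110101110


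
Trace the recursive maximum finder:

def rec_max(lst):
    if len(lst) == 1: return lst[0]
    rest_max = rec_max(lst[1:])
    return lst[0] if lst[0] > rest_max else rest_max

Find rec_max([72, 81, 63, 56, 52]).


rec_max([72, 81, 63, 56, 52]): compare 72 with rec_max([81, 63, 56, 52])
rec_max([81, 63, 56, 52]): compare 81 with rec_max([63, 56, 52])
rec_max([63, 56, 52]): compare 63 with rec_max([56, 52])
rec_max([56, 52]): compare 56 with rec_max([52])
rec_max([52]) = 52  (base case)
Compare 56 with 52 -> 56
Compare 63 with 56 -> 63
Compare 81 with 63 -> 81
Compare 72 with 81 -> 81

81


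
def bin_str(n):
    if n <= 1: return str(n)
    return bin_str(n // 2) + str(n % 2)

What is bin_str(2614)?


bin_str(2614) = bin_str(1307) + '0'
bin_str(1307) = bin_str(653) + '1'
bin_str(653) = bin_str(326) + '1'
bin_str(326) = bin_str(163) + '0'
bin_str(163) = bin_str(81) + '1'
bin_str(81) = bin_str(40) + '1'
bin_str(40) = bin_str(20) + '0'
bin_str(20) = bin_str(10) + '0'
bin_str(10) = bin_str(5) + '0'
bin_str(5) = bin_str(2) + '1'
bin_str(2) = bin_str(1) + '0'
bin_str(1) = '1'  (base case)
Concatenating: '1' + '0' + '1' + '0' + '0' + '0' + '1' + '1' + '0' + '1' + '1' + '0' = '101000110110'

101000110110


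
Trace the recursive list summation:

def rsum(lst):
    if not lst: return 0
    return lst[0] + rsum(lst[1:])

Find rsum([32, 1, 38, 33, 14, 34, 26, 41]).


rsum([32, 1, 38, 33, 14, 34, 26, 41]) = 32 + rsum([1, 38, 33, 14, 34, 26, 41])
rsum([1, 38, 33, 14, 34, 26, 41]) = 1 + rsum([38, 33, 14, 34, 26, 41])
rsum([38, 33, 14, 34, 26, 41]) = 38 + rsum([33, 14, 34, 26, 41])
rsum([33, 14, 34, 26, 41]) = 33 + rsum([14, 34, 26, 41])
rsum([14, 34, 26, 41]) = 14 + rsum([34, 26, 41])
rsum([34, 26, 41]) = 34 + rsum([26, 41])
rsum([26, 41]) = 26 + rsum([41])
rsum([41]) = 41 + rsum([])
rsum([]) = 0  (base case)
Total: 32 + 1 + 38 + 33 + 14 + 34 + 26 + 41 + 0 = 219

219


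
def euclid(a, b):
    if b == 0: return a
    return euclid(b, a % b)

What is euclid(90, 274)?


euclid(90, 274) = euclid(274, 90)
euclid(274, 90) = euclid(90, 4)
euclid(90, 4) = euclid(4, 2)
euclid(4, 2) = euclid(2, 0)
euclid(2, 0) = 2  (base case)

2


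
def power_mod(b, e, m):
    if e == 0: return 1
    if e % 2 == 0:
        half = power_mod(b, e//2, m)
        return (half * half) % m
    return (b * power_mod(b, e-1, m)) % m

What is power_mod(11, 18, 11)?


power_mod(11, 18, 11): e is even, compute power_mod(11, 9, 11)
  power_mod(11, 9, 11): e is odd, compute power_mod(11, 8, 11)
    power_mod(11, 8, 11): e is even, compute power_mod(11, 4, 11)
      power_mod(11, 4, 11): e is even, compute power_mod(11, 2, 11)
        power_mod(11, 2, 11): e is even, compute power_mod(11, 1, 11)
          power_mod(11, 1, 11): e is odd, compute power_mod(11, 0, 11)
          power_mod(11, 0, 11) = 1
          (11 * 1) % 11 = 0
        half=0, (0*0) % 11 = 0
      half=0, (0*0) % 11 = 0
    half=0, (0*0) % 11 = 0
  (11 * 0) % 11 = 0
half=0, (0*0) % 11 = 0

0


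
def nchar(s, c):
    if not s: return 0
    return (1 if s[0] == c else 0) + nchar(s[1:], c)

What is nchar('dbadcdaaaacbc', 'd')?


s[0]='d' == 'd' -> 1
s[0]='b' != 'd' -> 0
s[0]='a' != 'd' -> 0
s[0]='d' == 'd' -> 1
s[0]='c' != 'd' -> 0
s[0]='d' == 'd' -> 1
s[0]='a' != 'd' -> 0
s[0]='a' != 'd' -> 0
s[0]='a' != 'd' -> 0
s[0]='a' != 'd' -> 0
s[0]='c' != 'd' -> 0
s[0]='b' != 'd' -> 0
s[0]='c' != 'd' -> 0
Sum: 1 + 0 + 0 + 1 + 0 + 1 + 0 + 0 + 0 + 0 + 0 + 0 + 0 = 3

3


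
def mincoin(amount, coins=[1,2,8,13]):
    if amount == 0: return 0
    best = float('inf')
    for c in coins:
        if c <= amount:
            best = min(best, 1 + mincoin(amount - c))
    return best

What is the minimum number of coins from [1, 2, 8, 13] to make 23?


Building up with DP:
mincoin(0) = 0
mincoin(1) = min(1+mincoin(0)=1+0=1) = 1
mincoin(2) = min(1+mincoin(1)=1+1=2, 1+mincoin(0)=1+0=1) = 1
mincoin(3) = min(1+mincoin(2)=1+1=2, 1+mincoin(1)=1+1=2) = 2
mincoin(4) = min(1+mincoin(3)=1+2=3, 1+mincoin(2)=1+1=2) = 2
mincoin(5) = min(1+mincoin(4)=1+2=3, 1+mincoin(3)=1+2=3) = 3
mincoin(6) = min(1+mincoin(5)=1+3=4, 1+mincoin(4)=1+2=3) = 3
mincoin(7) = min(1+mincoin(6)=1+3=4, 1+mincoin(5)=1+3=4) = 4
mincoin(8) = min(1+mincoin(7)=1+4=5, 1+mincoin(6)=1+3=4, 1+mincoin(0)=1+0=1) = 1
mincoin(9) = min(1+mincoin(8)=1+1=2, 1+mincoin(7)=1+4=5, 1+mincoin(1)=1+1=2) = 2
mincoin(10) = min(1+mincoin(9)=1+2=3, 1+mincoin(8)=1+1=2, 1+mincoin(2)=1+1=2) = 2
mincoin(11) = min(1+mincoin(10)=1+2=3, 1+mincoin(9)=1+2=3, 1+mincoin(3)=1+2=3) = 3
mincoin(12) = min(1+mincoin(11)=1+3=4, 1+mincoin(10)=1+2=3, 1+mincoin(4)=1+2=3) = 3
mincoin(13) = min(1+mincoin(12)=1+3=4, 1+mincoin(11)=1+3=4, 1+mincoin(5)=1+3=4, 1+mincoin(0)=1+0=1) = 1
mincoin(14) = min(1+mincoin(13)=1+1=2, 1+mincoin(12)=1+3=4, 1+mincoin(6)=1+3=4, 1+mincoin(1)=1+1=2) = 2
mincoin(15) = min(1+mincoin(14)=1+2=3, 1+mincoin(13)=1+1=2, 1+mincoin(7)=1+4=5, 1+mincoin(2)=1+1=2) = 2
mincoin(16) = min(1+mincoin(15)=1+2=3, 1+mincoin(14)=1+2=3, 1+mincoin(8)=1+1=2, 1+mincoin(3)=1+2=3) = 2
mincoin(17) = min(1+mincoin(16)=1+2=3, 1+mincoin(15)=1+2=3, 1+mincoin(9)=1+2=3, 1+mincoin(4)=1+2=3) = 3
mincoin(18) = min(1+mincoin(17)=1+3=4, 1+mincoin(16)=1+2=3, 1+mincoin(10)=1+2=3, 1+mincoin(5)=1+3=4) = 3
mincoin(19) = min(1+mincoin(18)=1+3=4, 1+mincoin(17)=1+3=4, 1+mincoin(11)=1+3=4, 1+mincoin(6)=1+3=4) = 4
mincoin(20) = min(1+mincoin(19)=1+4=5, 1+mincoin(18)=1+3=4, 1+mincoin(12)=1+3=4, 1+mincoin(7)=1+4=5) = 4
mincoin(21) = min(1+mincoin(20)=1+4=5, 1+mincoin(19)=1+4=5, 1+mincoin(13)=1+1=2, 1+mincoin(8)=1+1=2) = 2
mincoin(22) = min(1+mincoin(21)=1+2=3, 1+mincoin(20)=1+4=5, 1+mincoin(14)=1+2=3, 1+mincoin(9)=1+2=3) = 3
mincoin(23) = min(1+mincoin(22)=1+3=4, 1+mincoin(21)=1+2=3, 1+mincoin(15)=1+2=3, 1+mincoin(10)=1+2=3) = 3

3


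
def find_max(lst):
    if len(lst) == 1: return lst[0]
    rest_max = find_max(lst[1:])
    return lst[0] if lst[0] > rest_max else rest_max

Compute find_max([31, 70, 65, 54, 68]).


find_max([31, 70, 65, 54, 68]): compare 31 with find_max([70, 65, 54, 68])
find_max([70, 65, 54, 68]): compare 70 with find_max([65, 54, 68])
find_max([65, 54, 68]): compare 65 with find_max([54, 68])
find_max([54, 68]): compare 54 with find_max([68])
find_max([68]) = 68  (base case)
Compare 54 with 68 -> 68
Compare 65 with 68 -> 68
Compare 70 with 68 -> 70
Compare 31 with 70 -> 70

70


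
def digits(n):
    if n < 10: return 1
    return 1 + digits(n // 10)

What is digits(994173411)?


digits(994173411) = 1 + digits(99417341)
digits(99417341) = 1 + digits(9941734)
digits(9941734) = 1 + digits(994173)
digits(994173) = 1 + digits(99417)
digits(99417) = 1 + digits(9941)
digits(9941) = 1 + digits(994)
digits(994) = 1 + digits(99)
digits(99) = 1 + digits(9)
digits(9) = 1  (base case: 9 < 10)
Unwinding: 1 + 1 + 1 + 1 + 1 + 1 + 1 + 1 + 1 = 9

9


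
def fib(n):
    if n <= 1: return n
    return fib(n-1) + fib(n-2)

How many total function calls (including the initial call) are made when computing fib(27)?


Let C(n) = total calls for fib(n)
C(0) = 1, C(1) = 1
C(2) = 1 + C(1) + C(0) = 1 + 1 + 1 = 3
C(3) = 1 + C(2) + C(1) = 1 + 3 + 1 = 5
C(4) = 1 + C(3) + C(2) = 1 + 5 + 3 = 9
C(5) = 1 + C(4) + C(3) = 1 + 9 + 5 = 15
C(6) = 1 + C(5) + C(4) = 1 + 15 + 9 = 25
C(7) = 1 + C(6) + C(5) = 1 + 25 + 15 = 41
C(8) = 1 + C(7) + C(6) = 1 + 41 + 25 = 67
C(9) = 1 + C(8) + C(7) = 1 + 67 + 41 = 109
C(10) = 1 + C(9) + C(8) = 1 + 109 + 67 = 177
C(11) = 1 + C(10) + C(9) = 1 + 177 + 109 = 287
C(12) = 1 + C(11) + C(10) = 1 + 287 + 177 = 465
C(13) = 1 + C(12) + C(11) = 1 + 465 + 287 = 753
C(14) = 1 + C(13) + C(12) = 1 + 753 + 465 = 1219
C(15) = 1 + C(14) + C(13) = 1 + 1219 + 753 = 1973
C(16) = 1 + C(15) + C(14) = 1 + 1973 + 1219 = 3193
C(17) = 1 + C(16) + C(15) = 1 + 3193 + 1973 = 5167
C(18) = 1 + C(17) + C(16) = 1 + 5167 + 3193 = 8361
C(19) = 1 + C(18) + C(17) = 1 + 8361 + 5167 = 13529
C(20) = 1 + C(19) + C(18) = 1 + 13529 + 8361 = 21891
C(21) = 1 + C(20) + C(19) = 1 + 21891 + 13529 = 35421
C(22) = 1 + C(21) + C(20) = 1 + 35421 + 21891 = 57313
C(23) = 1 + C(22) + C(21) = 1 + 57313 + 35421 = 92735
C(24) = 1 + C(23) + C(22) = 1 + 92735 + 57313 = 150049
C(25) = 1 + C(24) + C(23) = 1 + 150049 + 92735 = 242785
C(26) = 1 + C(25) + C(24) = 1 + 242785 + 150049 = 392835
C(27) = 1 + C(26) + C(25) = 1 + 392835 + 242785 = 635621

635621
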